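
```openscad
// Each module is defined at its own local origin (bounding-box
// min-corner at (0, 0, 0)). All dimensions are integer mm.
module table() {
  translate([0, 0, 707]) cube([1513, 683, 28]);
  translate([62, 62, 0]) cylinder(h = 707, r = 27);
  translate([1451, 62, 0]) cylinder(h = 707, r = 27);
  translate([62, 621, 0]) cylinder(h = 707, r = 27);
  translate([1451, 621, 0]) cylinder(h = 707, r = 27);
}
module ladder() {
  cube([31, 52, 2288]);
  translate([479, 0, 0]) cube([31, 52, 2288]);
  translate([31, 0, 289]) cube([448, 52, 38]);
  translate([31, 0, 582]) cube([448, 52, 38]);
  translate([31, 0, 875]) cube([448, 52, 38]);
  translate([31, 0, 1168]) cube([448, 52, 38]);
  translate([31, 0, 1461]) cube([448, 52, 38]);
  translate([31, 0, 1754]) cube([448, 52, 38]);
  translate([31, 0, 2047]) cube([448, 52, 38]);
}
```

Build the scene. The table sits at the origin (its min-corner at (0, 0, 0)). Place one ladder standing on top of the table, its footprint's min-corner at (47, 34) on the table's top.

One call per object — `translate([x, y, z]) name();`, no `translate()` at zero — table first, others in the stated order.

table();
translate([47, 34, 735]) ladder();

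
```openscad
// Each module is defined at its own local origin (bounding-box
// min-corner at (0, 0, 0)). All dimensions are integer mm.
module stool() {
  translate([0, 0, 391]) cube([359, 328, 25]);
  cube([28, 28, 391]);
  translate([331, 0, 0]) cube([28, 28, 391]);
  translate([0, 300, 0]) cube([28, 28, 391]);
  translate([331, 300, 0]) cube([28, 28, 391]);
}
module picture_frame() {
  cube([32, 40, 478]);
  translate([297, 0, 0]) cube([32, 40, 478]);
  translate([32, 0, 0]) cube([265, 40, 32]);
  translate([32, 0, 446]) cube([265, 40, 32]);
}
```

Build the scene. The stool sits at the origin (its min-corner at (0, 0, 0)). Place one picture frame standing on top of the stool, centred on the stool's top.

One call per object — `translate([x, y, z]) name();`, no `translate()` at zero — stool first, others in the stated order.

stool();
translate([15, 144, 416]) picture_frame();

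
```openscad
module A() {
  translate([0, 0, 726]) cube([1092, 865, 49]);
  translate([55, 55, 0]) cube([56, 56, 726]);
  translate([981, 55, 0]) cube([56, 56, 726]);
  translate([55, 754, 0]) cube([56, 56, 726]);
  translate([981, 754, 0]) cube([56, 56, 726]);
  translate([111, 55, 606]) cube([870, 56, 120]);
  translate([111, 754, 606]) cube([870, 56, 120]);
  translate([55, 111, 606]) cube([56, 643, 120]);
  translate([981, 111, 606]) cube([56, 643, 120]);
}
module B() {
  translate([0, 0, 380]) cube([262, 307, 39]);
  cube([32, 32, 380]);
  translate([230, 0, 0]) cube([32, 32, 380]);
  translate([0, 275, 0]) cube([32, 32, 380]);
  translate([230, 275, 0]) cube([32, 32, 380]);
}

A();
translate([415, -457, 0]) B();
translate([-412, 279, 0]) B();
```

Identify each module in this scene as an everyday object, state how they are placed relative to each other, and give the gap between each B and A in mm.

Each stool's nearest face is 150 mm from the table's bounding box.

A is a table. B is a stool. Two stools sit around the table at the −y, −x sides. The gap between each stool and the table is 150 mm.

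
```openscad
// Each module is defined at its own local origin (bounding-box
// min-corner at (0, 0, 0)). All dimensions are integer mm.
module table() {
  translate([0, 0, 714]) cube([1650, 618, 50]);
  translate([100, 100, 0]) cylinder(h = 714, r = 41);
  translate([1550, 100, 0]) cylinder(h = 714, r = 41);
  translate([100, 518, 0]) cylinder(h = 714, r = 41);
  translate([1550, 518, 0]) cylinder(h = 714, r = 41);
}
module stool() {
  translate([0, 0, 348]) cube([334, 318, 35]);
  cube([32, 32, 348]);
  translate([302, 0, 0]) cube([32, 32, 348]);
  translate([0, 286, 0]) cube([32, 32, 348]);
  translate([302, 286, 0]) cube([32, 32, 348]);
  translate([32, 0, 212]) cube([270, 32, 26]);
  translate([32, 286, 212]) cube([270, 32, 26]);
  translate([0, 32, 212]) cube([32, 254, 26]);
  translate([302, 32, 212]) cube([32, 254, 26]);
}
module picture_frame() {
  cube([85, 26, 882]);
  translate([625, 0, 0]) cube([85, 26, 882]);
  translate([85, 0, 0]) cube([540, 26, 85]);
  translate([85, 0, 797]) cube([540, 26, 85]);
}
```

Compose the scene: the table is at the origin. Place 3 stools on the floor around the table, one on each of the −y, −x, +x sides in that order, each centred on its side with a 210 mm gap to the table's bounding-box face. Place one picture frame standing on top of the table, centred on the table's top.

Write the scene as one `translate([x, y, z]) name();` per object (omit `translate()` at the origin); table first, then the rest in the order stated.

table();
translate([658, -528, 0]) stool();
translate([-544, 150, 0]) stool();
translate([1860, 150, 0]) stool();
translate([470, 296, 764]) picture_frame();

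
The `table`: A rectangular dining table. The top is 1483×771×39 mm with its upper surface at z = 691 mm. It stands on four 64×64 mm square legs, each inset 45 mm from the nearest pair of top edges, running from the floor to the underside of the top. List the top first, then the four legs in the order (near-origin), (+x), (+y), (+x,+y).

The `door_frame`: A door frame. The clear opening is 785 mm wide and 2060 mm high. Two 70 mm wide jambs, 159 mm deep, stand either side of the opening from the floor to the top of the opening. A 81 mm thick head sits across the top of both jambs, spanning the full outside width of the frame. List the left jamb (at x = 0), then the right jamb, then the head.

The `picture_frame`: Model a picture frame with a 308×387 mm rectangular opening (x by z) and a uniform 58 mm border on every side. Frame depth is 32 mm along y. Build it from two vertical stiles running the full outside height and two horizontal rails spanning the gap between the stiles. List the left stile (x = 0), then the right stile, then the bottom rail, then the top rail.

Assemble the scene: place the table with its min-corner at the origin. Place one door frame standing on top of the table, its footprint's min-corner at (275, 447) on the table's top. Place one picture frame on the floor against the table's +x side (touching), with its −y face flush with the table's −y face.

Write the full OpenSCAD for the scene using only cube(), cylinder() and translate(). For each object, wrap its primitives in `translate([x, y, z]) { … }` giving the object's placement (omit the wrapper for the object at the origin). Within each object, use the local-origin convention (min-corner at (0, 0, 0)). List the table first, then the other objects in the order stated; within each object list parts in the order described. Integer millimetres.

translate([0, 0, 652]) cube([1483, 771, 39]);
translate([45, 45, 0]) cube([64, 64, 652]);
translate([1374, 45, 0]) cube([64, 64, 652]);
translate([45, 662, 0]) cube([64, 64, 652]);
translate([1374, 662, 0]) cube([64, 64, 652]);
translate([275, 447, 691]) {
  cube([70, 159, 2060]);
  translate([855, 0, 0]) cube([70, 159, 2060]);
  translate([0, 0, 2060]) cube([925, 159, 81]);
}
translate([1483, 0, 0]) {
  cube([58, 32, 503]);
  translate([366, 0, 0]) cube([58, 32, 503]);
  translate([58, 0, 0]) cube([308, 32, 58]);
  translate([58, 0, 445]) cube([308, 32, 58]);
}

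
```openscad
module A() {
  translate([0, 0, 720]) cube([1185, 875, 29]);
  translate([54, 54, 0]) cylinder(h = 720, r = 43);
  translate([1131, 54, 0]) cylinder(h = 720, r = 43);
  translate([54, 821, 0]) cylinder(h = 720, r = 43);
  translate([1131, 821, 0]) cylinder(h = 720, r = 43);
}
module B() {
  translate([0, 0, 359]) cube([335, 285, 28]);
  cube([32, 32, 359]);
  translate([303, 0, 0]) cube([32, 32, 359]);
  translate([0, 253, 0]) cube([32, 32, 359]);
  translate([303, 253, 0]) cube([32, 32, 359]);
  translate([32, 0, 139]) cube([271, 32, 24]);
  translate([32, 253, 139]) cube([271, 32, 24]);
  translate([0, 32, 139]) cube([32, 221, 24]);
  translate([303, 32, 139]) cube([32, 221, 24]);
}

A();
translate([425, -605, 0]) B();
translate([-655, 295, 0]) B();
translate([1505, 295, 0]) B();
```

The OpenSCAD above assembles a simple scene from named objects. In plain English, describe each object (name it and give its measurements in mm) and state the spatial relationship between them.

A is a table: top 1185 mm (x) × 875 mm (y), 29 mm thick, upper face at z = 749 mm, on four round legs of 86 mm diameter, each leg's bounding box inset 11 mm from the nearest pair of top edges, running from z = 0 to the bottom of the top.

B is a four-legged stool. The seat is a 335×285×28 mm slab whose top surface is at z = 387 mm; four square legs, each 32×32 mm in cross-section, run from the floor (z = 0) to the underside of the seat, each flush with a corner of the seat. Four stretchers, 32 mm wide and 24 mm tall, connect adjacent legs with their undersides at z = 139 mm, each running between the inner faces of the legs it joins and aligned with the legs' outer faces on the other axis.

Three stools sit around the table at the −y, −x, +x sides.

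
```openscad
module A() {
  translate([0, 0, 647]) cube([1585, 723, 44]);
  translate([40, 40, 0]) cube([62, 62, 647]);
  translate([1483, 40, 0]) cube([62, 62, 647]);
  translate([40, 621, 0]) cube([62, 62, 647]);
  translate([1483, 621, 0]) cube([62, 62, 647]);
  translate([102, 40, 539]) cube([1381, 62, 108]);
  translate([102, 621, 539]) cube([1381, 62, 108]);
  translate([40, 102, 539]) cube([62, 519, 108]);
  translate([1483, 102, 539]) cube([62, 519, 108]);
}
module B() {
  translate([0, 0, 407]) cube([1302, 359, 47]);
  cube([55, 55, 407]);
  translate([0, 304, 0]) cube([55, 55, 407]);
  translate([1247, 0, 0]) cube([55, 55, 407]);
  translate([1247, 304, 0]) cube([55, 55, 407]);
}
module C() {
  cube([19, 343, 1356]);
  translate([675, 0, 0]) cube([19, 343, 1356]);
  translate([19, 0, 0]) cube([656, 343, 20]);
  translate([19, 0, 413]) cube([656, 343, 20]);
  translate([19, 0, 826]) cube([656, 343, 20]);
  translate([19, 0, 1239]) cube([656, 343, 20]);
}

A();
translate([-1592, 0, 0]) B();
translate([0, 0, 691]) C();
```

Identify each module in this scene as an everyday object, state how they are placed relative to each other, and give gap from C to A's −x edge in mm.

A is a table. B is a bench. C is a bookshelf. The bench is on the floor beside the table on its −x side. The bookshelf is on top of the table. The gap from the bookshelf to the table's −x edge is 0 mm.

The bookshelf's min-x is at 0; the table's min-x is 0; gap = 0 mm.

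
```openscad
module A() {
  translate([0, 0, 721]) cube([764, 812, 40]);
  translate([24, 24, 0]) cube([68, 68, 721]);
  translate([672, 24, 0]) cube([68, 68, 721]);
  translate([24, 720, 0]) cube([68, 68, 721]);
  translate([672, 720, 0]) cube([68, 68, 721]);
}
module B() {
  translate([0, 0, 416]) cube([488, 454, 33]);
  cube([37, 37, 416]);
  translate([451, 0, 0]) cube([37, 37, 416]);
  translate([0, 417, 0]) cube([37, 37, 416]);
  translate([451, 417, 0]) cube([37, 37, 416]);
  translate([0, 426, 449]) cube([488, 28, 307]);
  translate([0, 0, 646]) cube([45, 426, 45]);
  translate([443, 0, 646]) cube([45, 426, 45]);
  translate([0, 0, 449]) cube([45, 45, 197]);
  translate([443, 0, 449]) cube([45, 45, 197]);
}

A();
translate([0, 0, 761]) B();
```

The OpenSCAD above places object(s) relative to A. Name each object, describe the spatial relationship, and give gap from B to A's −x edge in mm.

The chair's min-x is at 0; the table's min-x is 0; gap = 0 mm.

A is a table. B is a chair. The chair is on top of the table. The gap from the chair to the table's −x edge is 0 mm.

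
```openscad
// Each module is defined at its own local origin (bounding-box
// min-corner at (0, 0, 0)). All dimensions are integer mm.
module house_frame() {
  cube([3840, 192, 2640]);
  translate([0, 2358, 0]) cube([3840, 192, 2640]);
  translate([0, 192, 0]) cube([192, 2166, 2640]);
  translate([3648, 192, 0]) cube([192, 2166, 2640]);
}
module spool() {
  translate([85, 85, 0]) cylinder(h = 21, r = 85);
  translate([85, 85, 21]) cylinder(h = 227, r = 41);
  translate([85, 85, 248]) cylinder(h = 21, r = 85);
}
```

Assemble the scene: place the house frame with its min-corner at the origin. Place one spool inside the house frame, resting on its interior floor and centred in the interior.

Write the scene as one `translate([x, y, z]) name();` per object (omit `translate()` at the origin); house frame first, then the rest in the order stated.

house_frame();
translate([1835, 1190, 0]) spool();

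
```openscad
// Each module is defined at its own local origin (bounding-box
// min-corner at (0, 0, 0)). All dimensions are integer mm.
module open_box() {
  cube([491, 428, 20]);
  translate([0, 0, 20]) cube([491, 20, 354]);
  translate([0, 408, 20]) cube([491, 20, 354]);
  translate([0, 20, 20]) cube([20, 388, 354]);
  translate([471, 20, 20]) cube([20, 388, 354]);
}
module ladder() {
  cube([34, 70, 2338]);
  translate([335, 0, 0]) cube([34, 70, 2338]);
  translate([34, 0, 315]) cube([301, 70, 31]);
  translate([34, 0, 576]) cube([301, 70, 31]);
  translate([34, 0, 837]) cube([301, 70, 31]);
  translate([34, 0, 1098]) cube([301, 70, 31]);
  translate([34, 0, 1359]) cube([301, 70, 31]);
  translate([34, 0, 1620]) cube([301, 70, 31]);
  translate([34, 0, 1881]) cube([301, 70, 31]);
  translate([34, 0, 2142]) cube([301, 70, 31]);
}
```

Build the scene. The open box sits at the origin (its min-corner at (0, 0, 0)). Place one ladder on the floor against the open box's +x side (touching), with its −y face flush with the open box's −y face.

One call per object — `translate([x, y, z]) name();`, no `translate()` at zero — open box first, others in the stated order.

open_box();
translate([491, 0, 0]) ladder();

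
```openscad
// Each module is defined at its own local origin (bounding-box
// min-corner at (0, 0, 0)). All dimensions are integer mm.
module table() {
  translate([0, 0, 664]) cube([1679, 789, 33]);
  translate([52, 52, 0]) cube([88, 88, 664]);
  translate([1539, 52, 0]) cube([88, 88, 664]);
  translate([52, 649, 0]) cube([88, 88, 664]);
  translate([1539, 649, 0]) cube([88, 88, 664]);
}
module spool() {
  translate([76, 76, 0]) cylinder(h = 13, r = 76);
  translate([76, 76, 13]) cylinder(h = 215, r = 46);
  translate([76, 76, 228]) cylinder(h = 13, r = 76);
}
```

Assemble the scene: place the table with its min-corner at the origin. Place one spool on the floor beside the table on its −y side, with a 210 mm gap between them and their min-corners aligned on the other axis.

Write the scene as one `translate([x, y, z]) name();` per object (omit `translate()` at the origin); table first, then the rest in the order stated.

table();
translate([0, -362, 0]) spool();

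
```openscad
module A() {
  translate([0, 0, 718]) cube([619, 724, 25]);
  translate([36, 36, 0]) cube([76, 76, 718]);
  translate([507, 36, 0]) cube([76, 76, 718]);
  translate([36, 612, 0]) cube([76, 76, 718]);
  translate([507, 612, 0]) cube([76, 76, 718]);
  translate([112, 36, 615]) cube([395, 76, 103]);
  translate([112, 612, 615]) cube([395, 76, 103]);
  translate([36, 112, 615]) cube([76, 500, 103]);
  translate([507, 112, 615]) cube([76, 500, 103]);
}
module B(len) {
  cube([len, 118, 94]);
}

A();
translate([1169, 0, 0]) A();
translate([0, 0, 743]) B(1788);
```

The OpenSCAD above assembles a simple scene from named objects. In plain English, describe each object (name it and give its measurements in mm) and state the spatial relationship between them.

A is a rectangular dining table. The top is 619×724×25 mm with its upper surface at z = 743 mm. It stands on four 76×76 mm square legs, each inset 36 mm from the nearest pair of top edges, running from the floor to the underside of the top. Four apron rails, 76 mm thick and 103 mm tall, run between adjacent legs with their top edges flush with the underside of the top and their outer faces flush with the legs' outer faces.

B is a rectangular beam 1788 mm long (x), 118 mm deep (y), 94 mm thick (z).

The beam spans the tops of two tables placed 550 mm apart, resting at z = 743 mm.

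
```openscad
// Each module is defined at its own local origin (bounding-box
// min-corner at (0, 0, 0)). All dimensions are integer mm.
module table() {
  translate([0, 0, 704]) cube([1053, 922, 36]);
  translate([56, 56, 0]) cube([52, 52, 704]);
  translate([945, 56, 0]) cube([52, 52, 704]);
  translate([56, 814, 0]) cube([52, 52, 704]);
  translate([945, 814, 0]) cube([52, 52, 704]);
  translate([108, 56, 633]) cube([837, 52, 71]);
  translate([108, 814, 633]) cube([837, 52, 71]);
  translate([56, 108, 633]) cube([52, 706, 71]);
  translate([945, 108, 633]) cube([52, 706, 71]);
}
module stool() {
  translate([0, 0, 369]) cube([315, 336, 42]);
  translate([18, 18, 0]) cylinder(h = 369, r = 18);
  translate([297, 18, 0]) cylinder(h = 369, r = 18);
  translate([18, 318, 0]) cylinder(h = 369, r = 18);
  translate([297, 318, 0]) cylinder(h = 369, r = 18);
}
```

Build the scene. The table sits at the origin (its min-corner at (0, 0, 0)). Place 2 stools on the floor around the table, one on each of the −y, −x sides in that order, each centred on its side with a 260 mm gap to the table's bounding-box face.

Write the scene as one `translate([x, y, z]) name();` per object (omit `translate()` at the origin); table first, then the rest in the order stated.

table();
translate([369, -596, 0]) stool();
translate([-575, 293, 0]) stool();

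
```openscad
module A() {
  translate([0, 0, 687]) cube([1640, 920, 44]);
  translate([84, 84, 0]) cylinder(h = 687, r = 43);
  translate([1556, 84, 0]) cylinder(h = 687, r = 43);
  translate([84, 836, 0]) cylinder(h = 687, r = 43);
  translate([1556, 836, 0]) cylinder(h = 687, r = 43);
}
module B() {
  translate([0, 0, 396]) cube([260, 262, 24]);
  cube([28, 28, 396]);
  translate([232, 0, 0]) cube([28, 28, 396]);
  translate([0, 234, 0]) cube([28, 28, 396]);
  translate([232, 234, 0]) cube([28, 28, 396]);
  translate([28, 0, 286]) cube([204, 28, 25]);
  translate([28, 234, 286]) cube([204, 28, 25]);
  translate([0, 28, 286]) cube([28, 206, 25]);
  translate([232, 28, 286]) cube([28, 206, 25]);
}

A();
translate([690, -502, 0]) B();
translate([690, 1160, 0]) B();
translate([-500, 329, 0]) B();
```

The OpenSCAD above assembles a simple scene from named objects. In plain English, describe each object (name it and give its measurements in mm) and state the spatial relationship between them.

A is a table: top 1640 mm (x) × 920 mm (y), 44 mm thick, upper face at z = 731 mm, on four round legs of 86 mm diameter, each leg's bounding box inset 41 mm from the nearest pair of top edges, running from z = 0 to the bottom of the top.

B is a four-legged stool. The seat is a 260×262×24 mm slab whose top surface is at z = 420 mm; four square legs, each 28×28 mm in cross-section, run from the floor (z = 0) to the underside of the seat, each flush with a corner of the seat. Four stretchers, 28 mm wide and 25 mm tall, connect adjacent legs with their undersides at z = 286 mm, each running between the inner faces of the legs it joins and aligned with the legs' outer faces on the other axis.

Three stools sit around the table at the −y, +y, −x sides.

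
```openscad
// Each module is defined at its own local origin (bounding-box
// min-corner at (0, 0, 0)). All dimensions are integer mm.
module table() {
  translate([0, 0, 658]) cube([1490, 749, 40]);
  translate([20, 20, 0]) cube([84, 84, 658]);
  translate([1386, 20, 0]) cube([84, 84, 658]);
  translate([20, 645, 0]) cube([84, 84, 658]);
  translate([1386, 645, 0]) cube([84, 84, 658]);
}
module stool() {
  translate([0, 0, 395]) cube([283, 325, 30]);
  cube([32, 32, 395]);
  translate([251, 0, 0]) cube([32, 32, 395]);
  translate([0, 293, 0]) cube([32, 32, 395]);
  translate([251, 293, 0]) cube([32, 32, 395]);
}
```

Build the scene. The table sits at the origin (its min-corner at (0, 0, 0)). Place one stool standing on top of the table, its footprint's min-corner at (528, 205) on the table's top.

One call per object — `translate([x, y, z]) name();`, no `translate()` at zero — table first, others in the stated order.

table();
translate([528, 205, 698]) stool();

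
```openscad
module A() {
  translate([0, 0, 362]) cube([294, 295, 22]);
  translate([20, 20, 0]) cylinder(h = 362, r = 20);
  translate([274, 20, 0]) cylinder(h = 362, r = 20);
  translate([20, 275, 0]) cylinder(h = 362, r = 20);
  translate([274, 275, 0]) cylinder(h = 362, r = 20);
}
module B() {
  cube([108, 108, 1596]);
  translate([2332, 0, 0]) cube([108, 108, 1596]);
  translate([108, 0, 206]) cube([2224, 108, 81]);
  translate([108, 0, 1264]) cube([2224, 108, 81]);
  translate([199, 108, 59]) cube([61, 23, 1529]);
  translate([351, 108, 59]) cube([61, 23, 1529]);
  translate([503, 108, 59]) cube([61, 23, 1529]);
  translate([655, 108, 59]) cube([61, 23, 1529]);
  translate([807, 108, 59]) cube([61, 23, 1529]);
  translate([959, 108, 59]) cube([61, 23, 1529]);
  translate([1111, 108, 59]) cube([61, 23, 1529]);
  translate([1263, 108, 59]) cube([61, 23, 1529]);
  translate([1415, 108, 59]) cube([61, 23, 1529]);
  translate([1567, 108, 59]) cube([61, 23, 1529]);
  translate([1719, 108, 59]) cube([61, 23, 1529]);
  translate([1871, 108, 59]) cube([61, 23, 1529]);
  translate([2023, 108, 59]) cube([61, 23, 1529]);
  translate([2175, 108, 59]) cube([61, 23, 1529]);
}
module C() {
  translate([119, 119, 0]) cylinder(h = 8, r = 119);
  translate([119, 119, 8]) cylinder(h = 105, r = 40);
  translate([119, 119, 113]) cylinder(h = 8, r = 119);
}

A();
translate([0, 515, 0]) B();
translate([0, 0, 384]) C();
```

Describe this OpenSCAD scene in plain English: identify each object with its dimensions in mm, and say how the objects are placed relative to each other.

A is a simple wooden stool: a rectangular seat 294 mm (x) by 295 mm (y), 22 mm thick, top face at z = 384 mm, on four round legs, each 40 mm in diameter. The legs rest on z = 0, each leg's axis is inset half a diameter from the nearest pair of seat edges (so the leg's bounding box is flush with the corner).

B is a fence section. Two 108×108 mm posts, 1596 mm tall, stand on the floor with a clear span of 2224 mm between their inner faces. Two horizontal rails of 108×81 mm section span the gap between the posts with their undersides at z = 206 mm and z = 1264 mm, flush with the posts' −y face. 14 pickets, each 61 mm wide, 23 mm thick and 1529 mm tall, are fixed to the +y face of the rails with their bottoms at z = 59 mm, evenly spaced across the span with equal gaps (rounded down to the nearest mm) at the −x end and between each pair — any rounding remainder accumulates at the +x end.

C is a spool: two coaxial disc flanges of radius 119 mm and thickness 8 mm, joined by a core cylinder of radius 40 mm and height 105 mm. The lower flange rests on z = 0 and the three cylinders share a vertical axis.

The fence section is on the floor beside the stool on its +y side. The spool is on top of the stool.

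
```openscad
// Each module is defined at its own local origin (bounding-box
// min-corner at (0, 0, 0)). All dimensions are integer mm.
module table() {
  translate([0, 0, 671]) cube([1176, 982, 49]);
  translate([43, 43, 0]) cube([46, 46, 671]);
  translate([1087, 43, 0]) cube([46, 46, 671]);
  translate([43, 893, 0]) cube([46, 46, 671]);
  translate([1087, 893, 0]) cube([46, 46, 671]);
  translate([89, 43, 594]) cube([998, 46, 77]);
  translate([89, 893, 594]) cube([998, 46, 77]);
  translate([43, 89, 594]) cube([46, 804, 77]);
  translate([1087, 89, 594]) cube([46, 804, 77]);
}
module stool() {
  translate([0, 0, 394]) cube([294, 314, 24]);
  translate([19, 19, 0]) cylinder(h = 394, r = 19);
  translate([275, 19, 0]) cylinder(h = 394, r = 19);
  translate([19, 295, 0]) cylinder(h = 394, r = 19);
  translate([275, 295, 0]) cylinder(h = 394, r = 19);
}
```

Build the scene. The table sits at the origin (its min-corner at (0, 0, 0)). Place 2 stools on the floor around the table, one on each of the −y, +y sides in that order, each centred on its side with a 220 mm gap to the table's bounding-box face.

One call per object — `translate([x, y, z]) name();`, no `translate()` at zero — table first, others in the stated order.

table();
translate([441, -534, 0]) stool();
translate([441, 1202, 0]) stool();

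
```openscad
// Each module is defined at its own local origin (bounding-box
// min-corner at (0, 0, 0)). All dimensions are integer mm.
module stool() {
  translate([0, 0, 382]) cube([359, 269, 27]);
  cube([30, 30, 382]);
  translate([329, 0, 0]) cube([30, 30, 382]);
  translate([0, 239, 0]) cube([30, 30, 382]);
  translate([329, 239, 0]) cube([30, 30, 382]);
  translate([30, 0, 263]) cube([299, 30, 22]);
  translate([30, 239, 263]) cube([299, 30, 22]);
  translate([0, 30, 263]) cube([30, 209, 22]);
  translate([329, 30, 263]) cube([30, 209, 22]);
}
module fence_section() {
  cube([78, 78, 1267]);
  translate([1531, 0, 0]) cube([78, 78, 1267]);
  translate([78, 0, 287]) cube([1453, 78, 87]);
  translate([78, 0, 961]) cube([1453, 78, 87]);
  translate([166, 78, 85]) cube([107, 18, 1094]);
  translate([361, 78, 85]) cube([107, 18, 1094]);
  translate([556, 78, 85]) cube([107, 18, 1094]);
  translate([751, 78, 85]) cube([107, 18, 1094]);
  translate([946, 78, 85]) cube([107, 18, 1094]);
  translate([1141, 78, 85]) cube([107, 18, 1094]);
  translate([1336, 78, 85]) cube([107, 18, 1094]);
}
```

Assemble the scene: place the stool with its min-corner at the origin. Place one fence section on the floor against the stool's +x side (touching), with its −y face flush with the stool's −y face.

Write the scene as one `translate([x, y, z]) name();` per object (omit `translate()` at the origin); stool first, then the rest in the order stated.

stool();
translate([359, 0, 0]) fence_section();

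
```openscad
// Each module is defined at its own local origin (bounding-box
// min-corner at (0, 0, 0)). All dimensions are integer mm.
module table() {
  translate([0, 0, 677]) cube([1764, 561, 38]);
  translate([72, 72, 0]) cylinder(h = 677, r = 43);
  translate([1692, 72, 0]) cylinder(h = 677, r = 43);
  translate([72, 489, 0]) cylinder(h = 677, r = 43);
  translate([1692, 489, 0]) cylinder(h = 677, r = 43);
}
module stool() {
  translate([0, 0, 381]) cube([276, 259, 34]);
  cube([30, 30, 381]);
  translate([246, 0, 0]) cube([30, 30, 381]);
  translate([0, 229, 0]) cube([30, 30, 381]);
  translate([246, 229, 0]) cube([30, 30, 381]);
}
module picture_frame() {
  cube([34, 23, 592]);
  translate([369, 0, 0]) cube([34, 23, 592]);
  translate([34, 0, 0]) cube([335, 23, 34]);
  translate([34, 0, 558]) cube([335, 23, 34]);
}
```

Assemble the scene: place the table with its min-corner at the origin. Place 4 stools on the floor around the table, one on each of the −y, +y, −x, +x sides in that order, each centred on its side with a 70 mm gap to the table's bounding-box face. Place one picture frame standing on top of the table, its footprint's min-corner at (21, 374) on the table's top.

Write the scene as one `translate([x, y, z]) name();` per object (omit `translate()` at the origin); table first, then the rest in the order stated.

table();
translate([744, -329, 0]) stool();
translate([744, 631, 0]) stool();
translate([-346, 151, 0]) stool();
translate([1834, 151, 0]) stool();
translate([21, 374, 715]) picture_frame();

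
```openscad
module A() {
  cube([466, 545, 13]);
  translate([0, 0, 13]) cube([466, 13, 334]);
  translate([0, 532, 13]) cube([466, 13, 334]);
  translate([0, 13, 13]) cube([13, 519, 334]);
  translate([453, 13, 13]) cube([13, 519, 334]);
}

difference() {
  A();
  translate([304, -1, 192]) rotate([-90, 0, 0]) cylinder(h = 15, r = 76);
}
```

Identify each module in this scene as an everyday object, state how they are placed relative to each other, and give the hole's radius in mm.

A is an open box. The open box has a circular hole through its front wall. The hole's radius is 76 mm.

The subtracted cylinder has r = 76 mm.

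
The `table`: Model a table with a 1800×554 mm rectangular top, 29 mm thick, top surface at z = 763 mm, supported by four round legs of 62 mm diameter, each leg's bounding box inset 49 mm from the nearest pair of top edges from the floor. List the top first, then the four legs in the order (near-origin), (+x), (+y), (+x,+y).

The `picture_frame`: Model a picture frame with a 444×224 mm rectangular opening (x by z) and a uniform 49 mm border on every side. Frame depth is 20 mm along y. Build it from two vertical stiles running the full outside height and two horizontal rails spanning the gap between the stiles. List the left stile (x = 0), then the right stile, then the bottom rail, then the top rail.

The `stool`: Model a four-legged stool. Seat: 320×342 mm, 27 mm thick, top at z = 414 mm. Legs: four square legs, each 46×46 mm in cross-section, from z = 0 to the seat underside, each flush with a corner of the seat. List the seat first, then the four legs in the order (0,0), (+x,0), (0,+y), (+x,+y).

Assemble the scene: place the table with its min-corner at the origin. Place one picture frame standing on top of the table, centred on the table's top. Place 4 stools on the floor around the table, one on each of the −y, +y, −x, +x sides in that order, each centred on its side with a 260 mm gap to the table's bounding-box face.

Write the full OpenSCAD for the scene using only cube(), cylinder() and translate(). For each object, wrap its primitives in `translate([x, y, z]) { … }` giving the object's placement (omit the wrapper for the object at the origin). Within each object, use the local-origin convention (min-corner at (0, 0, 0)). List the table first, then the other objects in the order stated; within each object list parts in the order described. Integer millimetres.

translate([0, 0, 734]) cube([1800, 554, 29]);
translate([80, 80, 0]) cylinder(h = 734, r = 31);
translate([1720, 80, 0]) cylinder(h = 734, r = 31);
translate([80, 474, 0]) cylinder(h = 734, r = 31);
translate([1720, 474, 0]) cylinder(h = 734, r = 31);
translate([629, 267, 763]) {
  cube([49, 20, 322]);
  translate([493, 0, 0]) cube([49, 20, 322]);
  translate([49, 0, 0]) cube([444, 20, 49]);
  translate([49, 0, 273]) cube([444, 20, 49]);
}
translate([740, -602, 0]) {
  translate([0, 0, 387]) cube([320, 342, 27]);
  cube([46, 46, 387]);
  translate([274, 0, 0]) cube([46, 46, 387]);
  translate([0, 296, 0]) cube([46, 46, 387]);
  translate([274, 296, 0]) cube([46, 46, 387]);
}
translate([740, 814, 0]) {
  translate([0, 0, 387]) cube([320, 342, 27]);
  cube([46, 46, 387]);
  translate([274, 0, 0]) cube([46, 46, 387]);
  translate([0, 296, 0]) cube([46, 46, 387]);
  translate([274, 296, 0]) cube([46, 46, 387]);
}
translate([-580, 106, 0]) {
  translate([0, 0, 387]) cube([320, 342, 27]);
  cube([46, 46, 387]);
  translate([274, 0, 0]) cube([46, 46, 387]);
  translate([0, 296, 0]) cube([46, 46, 387]);
  translate([274, 296, 0]) cube([46, 46, 387]);
}
translate([2060, 106, 0]) {
  translate([0, 0, 387]) cube([320, 342, 27]);
  cube([46, 46, 387]);
  translate([274, 0, 0]) cube([46, 46, 387]);
  translate([0, 296, 0]) cube([46, 46, 387]);
  translate([274, 296, 0]) cube([46, 46, 387]);
}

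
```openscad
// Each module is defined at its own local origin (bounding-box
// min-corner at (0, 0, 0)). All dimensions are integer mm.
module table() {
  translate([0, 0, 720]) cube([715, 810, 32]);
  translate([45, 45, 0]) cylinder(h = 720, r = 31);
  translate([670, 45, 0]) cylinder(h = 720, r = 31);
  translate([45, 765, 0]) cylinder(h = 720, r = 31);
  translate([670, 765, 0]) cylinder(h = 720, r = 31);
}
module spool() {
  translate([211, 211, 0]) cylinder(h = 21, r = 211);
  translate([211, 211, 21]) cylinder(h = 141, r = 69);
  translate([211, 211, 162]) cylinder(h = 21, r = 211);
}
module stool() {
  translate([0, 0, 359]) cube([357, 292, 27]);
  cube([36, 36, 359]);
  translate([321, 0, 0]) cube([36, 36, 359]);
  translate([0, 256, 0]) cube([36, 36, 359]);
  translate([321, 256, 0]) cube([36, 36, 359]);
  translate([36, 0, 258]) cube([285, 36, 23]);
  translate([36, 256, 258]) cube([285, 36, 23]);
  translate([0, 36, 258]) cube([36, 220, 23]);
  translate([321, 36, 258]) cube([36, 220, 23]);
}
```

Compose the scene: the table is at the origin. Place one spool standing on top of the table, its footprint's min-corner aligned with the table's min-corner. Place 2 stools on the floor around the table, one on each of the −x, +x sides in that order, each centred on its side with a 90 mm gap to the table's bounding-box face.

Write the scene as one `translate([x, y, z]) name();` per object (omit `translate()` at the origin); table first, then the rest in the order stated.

table();
translate([0, 0, 752]) spool();
translate([-447, 259, 0]) stool();
translate([805, 259, 0]) stool();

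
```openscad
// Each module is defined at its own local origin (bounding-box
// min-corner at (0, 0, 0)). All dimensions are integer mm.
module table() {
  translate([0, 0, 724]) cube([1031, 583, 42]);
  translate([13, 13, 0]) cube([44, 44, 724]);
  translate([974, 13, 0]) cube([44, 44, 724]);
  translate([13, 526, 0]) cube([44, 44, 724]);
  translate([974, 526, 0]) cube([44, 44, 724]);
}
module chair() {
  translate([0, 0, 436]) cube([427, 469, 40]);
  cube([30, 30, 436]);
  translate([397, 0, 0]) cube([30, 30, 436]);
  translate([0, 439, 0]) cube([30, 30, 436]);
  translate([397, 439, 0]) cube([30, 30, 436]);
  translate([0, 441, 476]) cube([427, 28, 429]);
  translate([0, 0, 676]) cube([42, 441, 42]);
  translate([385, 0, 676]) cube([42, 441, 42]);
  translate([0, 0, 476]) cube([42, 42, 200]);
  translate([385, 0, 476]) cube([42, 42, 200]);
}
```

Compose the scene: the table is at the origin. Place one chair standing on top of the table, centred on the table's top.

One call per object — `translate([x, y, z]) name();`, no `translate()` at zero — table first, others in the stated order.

table();
translate([302, 57, 766]) chair();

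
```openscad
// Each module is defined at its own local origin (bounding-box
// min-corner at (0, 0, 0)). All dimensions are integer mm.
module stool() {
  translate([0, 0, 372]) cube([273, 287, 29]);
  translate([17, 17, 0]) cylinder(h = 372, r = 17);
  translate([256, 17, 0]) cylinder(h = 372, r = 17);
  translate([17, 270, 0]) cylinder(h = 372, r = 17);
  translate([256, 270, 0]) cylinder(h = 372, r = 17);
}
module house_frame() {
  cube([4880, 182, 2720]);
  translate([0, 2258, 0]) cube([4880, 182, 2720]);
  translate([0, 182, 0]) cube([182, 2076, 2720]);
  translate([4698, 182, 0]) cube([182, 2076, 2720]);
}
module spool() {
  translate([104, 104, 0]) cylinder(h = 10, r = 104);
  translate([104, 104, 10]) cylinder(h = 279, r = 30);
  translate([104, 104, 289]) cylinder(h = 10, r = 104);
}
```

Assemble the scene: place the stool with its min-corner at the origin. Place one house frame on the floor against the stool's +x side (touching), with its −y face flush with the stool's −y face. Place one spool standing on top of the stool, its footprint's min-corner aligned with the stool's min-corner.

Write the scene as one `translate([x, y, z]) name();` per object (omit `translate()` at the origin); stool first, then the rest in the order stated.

stool();
translate([273, 0, 0]) house_frame();
translate([0, 0, 401]) spool();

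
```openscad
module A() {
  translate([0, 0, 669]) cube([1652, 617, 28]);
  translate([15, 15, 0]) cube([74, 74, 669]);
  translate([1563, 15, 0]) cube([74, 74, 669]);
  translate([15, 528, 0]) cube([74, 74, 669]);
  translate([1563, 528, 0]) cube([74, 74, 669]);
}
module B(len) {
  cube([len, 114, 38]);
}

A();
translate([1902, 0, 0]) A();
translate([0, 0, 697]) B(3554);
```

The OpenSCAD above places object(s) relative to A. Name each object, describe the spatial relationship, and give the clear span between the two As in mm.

A is a table. B is a beam. A beam spans the tops of two tables. The clear span between the two tables is 250 mm.

Second table starts at x = 1902; first ends at x = 1652; clear span = 1902 − 1652 = 250 mm.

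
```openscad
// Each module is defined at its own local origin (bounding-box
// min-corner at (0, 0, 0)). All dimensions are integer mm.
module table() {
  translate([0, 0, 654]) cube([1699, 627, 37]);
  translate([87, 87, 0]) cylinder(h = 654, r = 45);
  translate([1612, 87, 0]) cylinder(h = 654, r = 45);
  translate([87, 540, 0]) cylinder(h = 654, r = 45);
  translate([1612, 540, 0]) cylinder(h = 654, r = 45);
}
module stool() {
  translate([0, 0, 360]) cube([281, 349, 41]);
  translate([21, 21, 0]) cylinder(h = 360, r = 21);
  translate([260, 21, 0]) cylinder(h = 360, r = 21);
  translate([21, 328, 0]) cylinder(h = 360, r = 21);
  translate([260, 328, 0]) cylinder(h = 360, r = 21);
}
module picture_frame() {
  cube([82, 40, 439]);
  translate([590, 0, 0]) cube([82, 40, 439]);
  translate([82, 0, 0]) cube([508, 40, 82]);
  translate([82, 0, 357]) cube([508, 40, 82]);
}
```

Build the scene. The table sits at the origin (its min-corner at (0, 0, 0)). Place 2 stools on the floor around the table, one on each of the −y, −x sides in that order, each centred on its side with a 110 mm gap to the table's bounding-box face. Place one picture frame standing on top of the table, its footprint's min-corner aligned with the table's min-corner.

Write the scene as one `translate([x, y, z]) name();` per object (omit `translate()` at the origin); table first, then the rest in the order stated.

table();
translate([709, -459, 0]) stool();
translate([-391, 139, 0]) stool();
translate([0, 0, 691]) picture_frame();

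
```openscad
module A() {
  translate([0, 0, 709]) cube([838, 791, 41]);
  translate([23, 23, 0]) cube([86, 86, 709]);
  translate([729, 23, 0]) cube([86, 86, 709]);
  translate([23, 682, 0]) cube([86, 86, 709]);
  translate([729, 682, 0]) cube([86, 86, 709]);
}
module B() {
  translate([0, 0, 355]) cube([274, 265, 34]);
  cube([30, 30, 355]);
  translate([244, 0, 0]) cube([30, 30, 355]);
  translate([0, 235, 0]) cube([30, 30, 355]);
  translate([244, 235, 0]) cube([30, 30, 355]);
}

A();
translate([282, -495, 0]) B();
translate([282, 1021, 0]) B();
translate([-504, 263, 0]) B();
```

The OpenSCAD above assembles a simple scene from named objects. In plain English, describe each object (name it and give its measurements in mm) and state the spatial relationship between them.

A is a table with a 838×791 mm rectangular top, 41 mm thick, top surface at z = 750 mm, supported by four 86×86 mm square legs, each inset 23 mm from the nearest pair of top edges, running from the floor.

B is a simple wooden stool: a rectangular seat 274 mm (x) by 265 mm (y), 34 mm thick, top face at z = 389 mm, on four square legs, each 30×30 mm in cross-section. The legs rest on z = 0, each flush with a corner of the seat.

Three stools sit around the table at the −y, +y, −x sides.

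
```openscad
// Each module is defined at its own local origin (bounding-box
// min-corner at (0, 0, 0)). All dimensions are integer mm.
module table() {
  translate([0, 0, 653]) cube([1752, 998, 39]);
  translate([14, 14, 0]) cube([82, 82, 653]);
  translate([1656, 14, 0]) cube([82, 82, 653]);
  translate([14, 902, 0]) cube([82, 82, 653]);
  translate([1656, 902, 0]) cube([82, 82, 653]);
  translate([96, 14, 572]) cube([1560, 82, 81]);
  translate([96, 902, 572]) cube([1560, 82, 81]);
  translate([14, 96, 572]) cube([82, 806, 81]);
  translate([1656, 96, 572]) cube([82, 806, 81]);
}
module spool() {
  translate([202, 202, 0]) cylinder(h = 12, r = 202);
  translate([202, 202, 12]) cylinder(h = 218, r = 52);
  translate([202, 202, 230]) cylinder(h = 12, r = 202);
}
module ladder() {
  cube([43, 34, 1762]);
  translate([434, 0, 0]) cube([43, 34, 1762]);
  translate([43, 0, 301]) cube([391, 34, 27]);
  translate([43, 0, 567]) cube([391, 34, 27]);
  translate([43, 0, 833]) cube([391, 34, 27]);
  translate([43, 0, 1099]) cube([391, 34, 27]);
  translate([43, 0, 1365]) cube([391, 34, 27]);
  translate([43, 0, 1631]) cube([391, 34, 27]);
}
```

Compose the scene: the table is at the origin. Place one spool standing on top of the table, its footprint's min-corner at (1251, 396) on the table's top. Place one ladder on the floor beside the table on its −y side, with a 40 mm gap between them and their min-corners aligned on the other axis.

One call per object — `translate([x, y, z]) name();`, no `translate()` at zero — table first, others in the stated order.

table();
translate([1251, 396, 692]) spool();
translate([0, -74, 0]) ladder();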